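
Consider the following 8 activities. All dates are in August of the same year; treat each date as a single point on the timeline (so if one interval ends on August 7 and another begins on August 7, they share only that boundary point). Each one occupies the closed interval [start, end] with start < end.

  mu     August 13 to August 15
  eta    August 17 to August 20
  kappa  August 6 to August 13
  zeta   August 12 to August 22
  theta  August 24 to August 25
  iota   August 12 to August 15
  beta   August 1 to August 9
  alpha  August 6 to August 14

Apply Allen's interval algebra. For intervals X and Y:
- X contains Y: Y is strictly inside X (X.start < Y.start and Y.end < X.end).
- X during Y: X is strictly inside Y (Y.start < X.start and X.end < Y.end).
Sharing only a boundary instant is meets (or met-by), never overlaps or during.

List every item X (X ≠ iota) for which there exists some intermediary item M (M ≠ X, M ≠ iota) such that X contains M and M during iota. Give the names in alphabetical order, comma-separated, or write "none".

Target iota = [August 12, August 15].
Intermediaries M with M during iota: none.
Union: none.

none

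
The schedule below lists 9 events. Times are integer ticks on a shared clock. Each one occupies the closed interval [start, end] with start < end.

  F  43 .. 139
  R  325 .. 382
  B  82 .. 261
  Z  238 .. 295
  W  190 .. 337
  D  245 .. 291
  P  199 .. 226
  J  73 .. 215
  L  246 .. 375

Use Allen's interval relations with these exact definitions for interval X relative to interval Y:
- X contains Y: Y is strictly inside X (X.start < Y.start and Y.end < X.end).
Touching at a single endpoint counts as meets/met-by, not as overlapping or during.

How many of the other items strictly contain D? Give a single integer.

2

Target D = [245, 291].
B [82, 261] → overlaps → no.
F [43, 139] → before → no.
J [73, 215] → before → no.
L [246, 375] → overlapped-by → no.
P [199, 226] → before → no.
R [325, 382] → after → no.
W [190, 337] → contains → counts.
Z [238, 295] → contains → counts.
Total: 2.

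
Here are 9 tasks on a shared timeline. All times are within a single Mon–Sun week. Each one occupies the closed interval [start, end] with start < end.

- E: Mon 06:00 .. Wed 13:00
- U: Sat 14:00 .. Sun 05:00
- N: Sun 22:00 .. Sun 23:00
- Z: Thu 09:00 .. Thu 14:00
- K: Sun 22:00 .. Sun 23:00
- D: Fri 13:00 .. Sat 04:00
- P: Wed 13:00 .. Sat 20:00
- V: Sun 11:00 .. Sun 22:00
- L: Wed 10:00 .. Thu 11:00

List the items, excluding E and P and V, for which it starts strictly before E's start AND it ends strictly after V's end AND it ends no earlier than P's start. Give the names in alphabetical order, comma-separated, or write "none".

Conditions: its start is strictly before E's start (X.start < Mon 06:00) AND its end is strictly after V's end (X.end > Sun 22:00) AND its end is no earlier than P's start (X.end >= Wed 13:00).
D: start Fri 13:00 < Mon 06:00? ✗; end Sat 04:00 > Sun 22:00? ✗; end Sat 04:00 >= Wed 13:00? ✓ → no.
K: start Sun 22:00 < Mon 06:00? ✗; end Sun 23:00 > Sun 22:00? ✓; end Sun 23:00 >= Wed 13:00? ✓ → no.
L: start Wed 10:00 < Mon 06:00? ✗; end Thu 11:00 > Sun 22:00? ✗; end Thu 11:00 >= Wed 13:00? ✓ → no.
N: start Sun 22:00 < Mon 06:00? ✗; end Sun 23:00 > Sun 22:00? ✓; end Sun 23:00 >= Wed 13:00? ✓ → no.
U: start Sat 14:00 < Mon 06:00? ✗; end Sun 05:00 > Sun 22:00? ✗; end Sun 05:00 >= Wed 13:00? ✓ → no.
Z: start Thu 09:00 < Mon 06:00? ✗; end Thu 14:00 > Sun 22:00? ✗; end Thu 14:00 >= Wed 13:00? ✓ → no.
Result: none.

none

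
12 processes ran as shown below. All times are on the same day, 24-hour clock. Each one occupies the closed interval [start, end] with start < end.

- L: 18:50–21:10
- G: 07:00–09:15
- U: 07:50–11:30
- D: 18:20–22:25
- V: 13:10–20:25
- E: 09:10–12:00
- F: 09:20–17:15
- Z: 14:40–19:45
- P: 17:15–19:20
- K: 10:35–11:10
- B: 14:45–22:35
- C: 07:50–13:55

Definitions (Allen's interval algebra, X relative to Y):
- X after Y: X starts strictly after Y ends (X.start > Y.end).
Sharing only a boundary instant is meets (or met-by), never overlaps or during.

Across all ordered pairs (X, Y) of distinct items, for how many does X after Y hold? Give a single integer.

Checking all 132 ordered pairs for relation 'after'; matching pairs in alphabetical order:
(B, C): B after C ✓
(B, E): B after E ✓
(B, G): B after G ✓
(B, K): B after K ✓
(B, U): B after U ✓
(D, C): D after C ✓
(D, E): D after E ✓
(D, F): D after F ✓
(D, G): D after G ✓
(D, K): D after K ✓
(D, U): D after U ✓
(F, G): F after G ✓
(K, G): K after G ✓
(L, C): L after C ✓
(L, E): L after E ✓
(L, F): L after F ✓
(L, G): L after G ✓
(L, K): L after K ✓
(L, U): L after U ✓
(P, C): P after C ✓
(P, E): P after E ✓
(P, G): P after G ✓
(P, K): P after K ✓
(P, U): P after U ✓
... plus 9 further pairs not listed.
Count: 33.

33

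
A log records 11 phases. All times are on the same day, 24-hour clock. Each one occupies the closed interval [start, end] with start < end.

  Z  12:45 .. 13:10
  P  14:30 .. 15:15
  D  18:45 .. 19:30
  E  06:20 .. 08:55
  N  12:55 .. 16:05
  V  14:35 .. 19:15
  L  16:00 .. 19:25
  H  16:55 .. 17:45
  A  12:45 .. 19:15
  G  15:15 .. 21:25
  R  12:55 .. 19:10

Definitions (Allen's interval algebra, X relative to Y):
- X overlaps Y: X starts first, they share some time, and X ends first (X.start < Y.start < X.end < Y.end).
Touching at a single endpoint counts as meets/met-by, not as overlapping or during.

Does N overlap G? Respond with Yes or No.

Yes

N = [12:55, 16:05], G = [15:15, 21:25].
Actual relation of N to G: overlaps.
Asked whether 'overlaps' holds → Yes.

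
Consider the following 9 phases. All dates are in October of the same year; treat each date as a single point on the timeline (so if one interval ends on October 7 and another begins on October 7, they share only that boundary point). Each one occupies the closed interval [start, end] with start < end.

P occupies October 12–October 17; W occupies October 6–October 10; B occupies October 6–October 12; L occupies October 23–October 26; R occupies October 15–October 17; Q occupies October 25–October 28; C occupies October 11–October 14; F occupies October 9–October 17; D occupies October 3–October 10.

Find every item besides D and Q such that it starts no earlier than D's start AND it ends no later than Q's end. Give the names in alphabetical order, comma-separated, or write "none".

B, C, F, L, P, R, W

Conditions: its start is no earlier than D's start (X.start >= October 3) AND its end is no later than Q's end (X.end <= October 28).
B: start October 6 >= October 3? ✓; end October 12 <= October 28? ✓ → yes.
C: start October 11 >= October 3? ✓; end October 14 <= October 28? ✓ → yes.
F: start October 9 >= October 3? ✓; end October 17 <= October 28? ✓ → yes.
L: start October 23 >= October 3? ✓; end October 26 <= October 28? ✓ → yes.
P: start October 12 >= October 3? ✓; end October 17 <= October 28? ✓ → yes.
R: start October 15 >= October 3? ✓; end October 17 <= October 28? ✓ → yes.
W: start October 6 >= October 3? ✓; end October 10 <= October 28? ✓ → yes.
Result: B, C, F, L, P, R, W.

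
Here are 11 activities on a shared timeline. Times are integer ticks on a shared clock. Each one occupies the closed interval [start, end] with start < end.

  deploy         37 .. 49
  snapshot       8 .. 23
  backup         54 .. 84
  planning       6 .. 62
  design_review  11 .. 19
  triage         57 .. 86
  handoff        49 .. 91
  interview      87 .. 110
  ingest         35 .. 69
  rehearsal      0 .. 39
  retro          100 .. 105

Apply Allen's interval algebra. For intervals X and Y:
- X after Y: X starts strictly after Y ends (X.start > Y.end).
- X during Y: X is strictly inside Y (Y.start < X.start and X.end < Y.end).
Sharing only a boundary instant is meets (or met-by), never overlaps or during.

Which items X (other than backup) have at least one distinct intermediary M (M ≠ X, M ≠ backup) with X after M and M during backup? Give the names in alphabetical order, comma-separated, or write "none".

none

Target backup = [54, 84].
Intermediaries M with M during backup: none.
Union: none.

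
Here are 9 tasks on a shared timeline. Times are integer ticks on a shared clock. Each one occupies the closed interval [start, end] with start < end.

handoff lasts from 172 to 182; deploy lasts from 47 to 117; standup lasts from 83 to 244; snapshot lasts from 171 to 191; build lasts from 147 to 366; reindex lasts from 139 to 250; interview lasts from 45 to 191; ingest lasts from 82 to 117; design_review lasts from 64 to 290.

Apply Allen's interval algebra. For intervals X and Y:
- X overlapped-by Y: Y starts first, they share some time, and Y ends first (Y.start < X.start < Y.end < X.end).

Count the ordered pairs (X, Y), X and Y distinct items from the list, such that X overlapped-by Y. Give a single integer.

Checking all 72 ordered pairs for relation 'overlapped-by'; matching pairs in alphabetical order:
(build, design_review): build overlapped-by design_review ✓
(build, interview): build overlapped-by interview ✓
(build, reindex): build overlapped-by reindex ✓
(build, standup): build overlapped-by standup ✓
(design_review, deploy): design_review overlapped-by deploy ✓
(design_review, interview): design_review overlapped-by interview ✓
(reindex, interview): reindex overlapped-by interview ✓
(reindex, standup): reindex overlapped-by standup ✓
(standup, deploy): standup overlapped-by deploy ✓
(standup, ingest): standup overlapped-by ingest ✓
(standup, interview): standup overlapped-by interview ✓
Count: 11.

11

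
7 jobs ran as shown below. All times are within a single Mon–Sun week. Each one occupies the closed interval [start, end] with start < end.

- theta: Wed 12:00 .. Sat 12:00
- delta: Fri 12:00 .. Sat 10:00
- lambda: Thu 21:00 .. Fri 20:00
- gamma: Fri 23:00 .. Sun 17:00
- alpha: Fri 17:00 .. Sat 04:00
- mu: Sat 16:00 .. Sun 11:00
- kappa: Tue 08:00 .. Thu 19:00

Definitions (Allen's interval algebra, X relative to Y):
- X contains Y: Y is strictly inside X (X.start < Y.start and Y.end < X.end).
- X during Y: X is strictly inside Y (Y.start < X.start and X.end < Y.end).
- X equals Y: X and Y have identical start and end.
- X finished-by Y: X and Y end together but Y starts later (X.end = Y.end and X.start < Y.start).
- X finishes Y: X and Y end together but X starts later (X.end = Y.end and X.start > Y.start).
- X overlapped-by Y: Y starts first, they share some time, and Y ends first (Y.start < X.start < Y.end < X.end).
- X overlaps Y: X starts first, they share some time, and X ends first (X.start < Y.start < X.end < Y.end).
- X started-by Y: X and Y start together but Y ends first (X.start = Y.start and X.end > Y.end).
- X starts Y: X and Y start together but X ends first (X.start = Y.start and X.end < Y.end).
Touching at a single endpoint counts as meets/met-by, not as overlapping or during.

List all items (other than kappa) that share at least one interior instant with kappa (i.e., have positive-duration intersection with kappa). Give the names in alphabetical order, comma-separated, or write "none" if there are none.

theta

Target kappa = [Tue 08:00, Thu 19:00].
alpha [Fri 17:00, Sat 04:00] → after → no.
delta [Fri 12:00, Sat 10:00] → after → no.
gamma [Fri 23:00, Sun 17:00] → after → no.
lambda [Thu 21:00, Fri 20:00] → after → no.
mu [Sat 16:00, Sun 11:00] → after → no.
theta [Wed 12:00, Sat 12:00] → overlapped-by → yes.
Result: theta.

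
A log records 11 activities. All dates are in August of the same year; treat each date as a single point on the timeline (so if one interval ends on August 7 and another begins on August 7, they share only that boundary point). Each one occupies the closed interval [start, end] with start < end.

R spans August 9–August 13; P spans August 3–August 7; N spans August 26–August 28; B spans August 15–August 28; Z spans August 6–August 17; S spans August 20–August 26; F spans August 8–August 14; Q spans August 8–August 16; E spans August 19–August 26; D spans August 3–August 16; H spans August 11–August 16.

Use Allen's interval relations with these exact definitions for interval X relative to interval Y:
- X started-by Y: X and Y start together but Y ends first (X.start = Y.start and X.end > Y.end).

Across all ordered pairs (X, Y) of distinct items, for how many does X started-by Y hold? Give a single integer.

Checking all 110 ordered pairs for relation 'started-by'; matching pairs in alphabetical order:
(D, P): D started-by P ✓
(Q, F): Q started-by F ✓
Count: 2.

2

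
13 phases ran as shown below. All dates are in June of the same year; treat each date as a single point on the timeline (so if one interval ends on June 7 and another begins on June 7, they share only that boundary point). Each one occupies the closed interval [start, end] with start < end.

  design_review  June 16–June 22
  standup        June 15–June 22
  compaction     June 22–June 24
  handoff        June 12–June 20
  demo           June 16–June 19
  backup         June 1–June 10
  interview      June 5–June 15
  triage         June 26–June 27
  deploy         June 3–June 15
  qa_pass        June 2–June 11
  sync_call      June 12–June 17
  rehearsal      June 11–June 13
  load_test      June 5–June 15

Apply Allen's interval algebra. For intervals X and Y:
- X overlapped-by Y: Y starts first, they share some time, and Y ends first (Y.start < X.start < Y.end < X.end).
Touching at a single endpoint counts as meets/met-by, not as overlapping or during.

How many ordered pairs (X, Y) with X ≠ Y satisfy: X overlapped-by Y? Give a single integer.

20

Checking all 156 ordered pairs for relation 'overlapped-by'; matching pairs in alphabetical order:
(demo, sync_call): demo overlapped-by sync_call ✓
(deploy, backup): deploy overlapped-by backup ✓
(deploy, qa_pass): deploy overlapped-by qa_pass ✓
(design_review, handoff): design_review overlapped-by handoff ✓
(design_review, sync_call): design_review overlapped-by sync_call ✓
(handoff, deploy): handoff overlapped-by deploy ✓
(handoff, interview): handoff overlapped-by interview ✓
(handoff, load_test): handoff overlapped-by load_test ✓
(handoff, rehearsal): handoff overlapped-by rehearsal ✓
(interview, backup): interview overlapped-by backup ✓
(interview, qa_pass): interview overlapped-by qa_pass ✓
(load_test, backup): load_test overlapped-by backup ✓
(load_test, qa_pass): load_test overlapped-by qa_pass ✓
(qa_pass, backup): qa_pass overlapped-by backup ✓
(standup, handoff): standup overlapped-by handoff ✓
(standup, sync_call): standup overlapped-by sync_call ✓
(sync_call, deploy): sync_call overlapped-by deploy ✓
(sync_call, interview): sync_call overlapped-by interview ✓
(sync_call, load_test): sync_call overlapped-by load_test ✓
(sync_call, rehearsal): sync_call overlapped-by rehearsal ✓
Count: 20.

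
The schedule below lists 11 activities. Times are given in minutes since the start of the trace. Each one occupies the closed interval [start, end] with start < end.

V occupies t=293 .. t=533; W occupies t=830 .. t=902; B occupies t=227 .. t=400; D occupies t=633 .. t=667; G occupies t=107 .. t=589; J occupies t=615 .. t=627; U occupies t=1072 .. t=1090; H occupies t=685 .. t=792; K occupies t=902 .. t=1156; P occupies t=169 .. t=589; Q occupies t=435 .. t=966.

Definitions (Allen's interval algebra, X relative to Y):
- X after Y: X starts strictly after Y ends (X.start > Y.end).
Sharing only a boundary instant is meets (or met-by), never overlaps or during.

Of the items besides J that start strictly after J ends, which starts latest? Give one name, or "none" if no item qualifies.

Target J = [t=615, t=627].
B [t=227, t=400] → before → excluded.
D [t=633, t=667] → after → candidate.
G [t=107, t=589] → before → excluded.
H [t=685, t=792] → after → candidate.
K [t=902, t=1156] → after → candidate.
P [t=169, t=589] → before → excluded.
Q [t=435, t=966] → contains → excluded.
U [t=1072, t=1090] → after → candidate.
V [t=293, t=533] → before → excluded.
W [t=830, t=902] → after → candidate.
Among candidates, latest start is t=1072 → U.

U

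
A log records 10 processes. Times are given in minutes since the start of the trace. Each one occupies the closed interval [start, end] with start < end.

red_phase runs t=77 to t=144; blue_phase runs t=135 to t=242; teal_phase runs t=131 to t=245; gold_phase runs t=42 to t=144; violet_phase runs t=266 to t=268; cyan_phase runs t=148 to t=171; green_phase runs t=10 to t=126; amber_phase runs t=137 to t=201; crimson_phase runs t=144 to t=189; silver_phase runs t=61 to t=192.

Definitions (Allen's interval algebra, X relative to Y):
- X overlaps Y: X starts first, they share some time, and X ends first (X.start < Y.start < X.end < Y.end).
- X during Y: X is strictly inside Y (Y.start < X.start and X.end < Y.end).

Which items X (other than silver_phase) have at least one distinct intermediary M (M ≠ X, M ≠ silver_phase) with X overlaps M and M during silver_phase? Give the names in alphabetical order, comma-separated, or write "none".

Target silver_phase = [t=61, t=192].
Intermediaries M with M during silver_phase: crimson_phase, cyan_phase, red_phase.
Via crimson_phase — items with X overlaps crimson_phase: none.
Via cyan_phase — items with X overlaps cyan_phase: none.
Via red_phase — items with X overlaps red_phase: green_phase.
Union: green_phase.

green_phase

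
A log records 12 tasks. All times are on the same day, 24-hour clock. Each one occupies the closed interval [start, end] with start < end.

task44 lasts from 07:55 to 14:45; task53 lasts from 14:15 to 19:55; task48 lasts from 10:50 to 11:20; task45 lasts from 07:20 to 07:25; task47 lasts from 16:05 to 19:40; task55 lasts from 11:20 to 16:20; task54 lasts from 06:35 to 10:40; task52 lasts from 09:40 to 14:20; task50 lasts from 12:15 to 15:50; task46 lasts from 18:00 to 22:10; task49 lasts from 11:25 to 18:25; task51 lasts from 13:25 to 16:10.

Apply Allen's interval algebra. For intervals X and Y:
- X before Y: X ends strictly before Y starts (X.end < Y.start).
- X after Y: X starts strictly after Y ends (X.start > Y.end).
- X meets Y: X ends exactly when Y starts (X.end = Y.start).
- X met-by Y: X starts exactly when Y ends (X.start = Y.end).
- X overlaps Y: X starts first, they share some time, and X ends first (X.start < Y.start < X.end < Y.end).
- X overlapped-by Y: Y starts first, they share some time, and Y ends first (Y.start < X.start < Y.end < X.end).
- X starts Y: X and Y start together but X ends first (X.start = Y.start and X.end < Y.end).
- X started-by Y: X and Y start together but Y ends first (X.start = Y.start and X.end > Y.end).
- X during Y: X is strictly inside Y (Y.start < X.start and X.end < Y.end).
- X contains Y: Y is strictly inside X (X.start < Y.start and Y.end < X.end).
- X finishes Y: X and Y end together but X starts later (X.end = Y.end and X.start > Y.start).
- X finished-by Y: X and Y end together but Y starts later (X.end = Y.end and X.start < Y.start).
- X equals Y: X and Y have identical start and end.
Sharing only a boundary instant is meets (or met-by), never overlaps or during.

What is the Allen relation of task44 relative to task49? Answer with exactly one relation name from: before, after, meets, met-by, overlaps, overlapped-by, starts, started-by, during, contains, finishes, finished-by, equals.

overlaps

task44 = [07:55, 14:45]; task49 = [11:25, 18:25].
Compare endpoints: task44.start < task49.start, task44.start < task49.end, task44.end > task49.start, task44.end < task49.end.
That pattern is 'overlaps'.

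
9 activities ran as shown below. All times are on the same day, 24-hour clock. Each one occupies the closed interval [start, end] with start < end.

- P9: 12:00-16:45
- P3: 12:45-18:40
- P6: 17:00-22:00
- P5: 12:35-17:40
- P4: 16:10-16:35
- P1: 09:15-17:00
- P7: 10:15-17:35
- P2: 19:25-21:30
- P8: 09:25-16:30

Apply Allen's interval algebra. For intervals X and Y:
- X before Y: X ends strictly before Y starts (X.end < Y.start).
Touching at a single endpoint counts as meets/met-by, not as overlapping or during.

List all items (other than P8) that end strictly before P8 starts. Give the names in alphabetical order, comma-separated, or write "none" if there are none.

Target P8 = [09:25, 16:30].
P1 [09:15, 17:00] → contains → no.
P2 [19:25, 21:30] → after → no.
P3 [12:45, 18:40] → overlapped-by → no.
P4 [16:10, 16:35] → overlapped-by → no.
P5 [12:35, 17:40] → overlapped-by → no.
P6 [17:00, 22:00] → after → no.
P7 [10:15, 17:35] → overlapped-by → no.
P9 [12:00, 16:45] → overlapped-by → no.
Result: none.

none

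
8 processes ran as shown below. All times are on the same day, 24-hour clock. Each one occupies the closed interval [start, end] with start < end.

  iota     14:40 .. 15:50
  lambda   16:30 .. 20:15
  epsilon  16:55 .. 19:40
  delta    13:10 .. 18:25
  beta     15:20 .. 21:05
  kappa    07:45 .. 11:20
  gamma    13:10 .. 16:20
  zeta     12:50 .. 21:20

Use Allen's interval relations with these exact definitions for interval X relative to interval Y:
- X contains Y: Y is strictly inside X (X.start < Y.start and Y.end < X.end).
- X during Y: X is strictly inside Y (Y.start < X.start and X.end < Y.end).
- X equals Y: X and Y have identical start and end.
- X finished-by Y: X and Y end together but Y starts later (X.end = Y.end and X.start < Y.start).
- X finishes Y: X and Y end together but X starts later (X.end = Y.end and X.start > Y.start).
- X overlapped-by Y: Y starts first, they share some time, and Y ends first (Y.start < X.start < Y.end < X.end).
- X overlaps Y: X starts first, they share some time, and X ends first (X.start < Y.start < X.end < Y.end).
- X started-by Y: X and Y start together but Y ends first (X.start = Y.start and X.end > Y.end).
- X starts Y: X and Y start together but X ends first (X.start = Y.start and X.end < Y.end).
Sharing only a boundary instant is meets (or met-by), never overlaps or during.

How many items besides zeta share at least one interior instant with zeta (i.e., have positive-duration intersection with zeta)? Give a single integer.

6

Target zeta = [12:50, 21:20].
beta [15:20, 21:05] → during → counts.
delta [13:10, 18:25] → during → counts.
epsilon [16:55, 19:40] → during → counts.
gamma [13:10, 16:20] → during → counts.
iota [14:40, 15:50] → during → counts.
kappa [07:45, 11:20] → before → no.
lambda [16:30, 20:15] → during → counts.
Total: 6.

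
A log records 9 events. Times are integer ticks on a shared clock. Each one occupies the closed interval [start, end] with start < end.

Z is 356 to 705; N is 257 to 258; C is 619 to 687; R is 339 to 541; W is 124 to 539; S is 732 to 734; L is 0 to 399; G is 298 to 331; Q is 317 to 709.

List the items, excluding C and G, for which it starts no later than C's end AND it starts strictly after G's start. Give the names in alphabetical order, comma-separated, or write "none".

Q, R, Z

Conditions: its start is no later than C's end (X.start <= 687) AND its start is strictly after G's start (X.start > 298).
L: start 0 <= 687? ✓; start 0 > 298? ✗ → no.
N: start 257 <= 687? ✓; start 257 > 298? ✗ → no.
Q: start 317 <= 687? ✓; start 317 > 298? ✓ → yes.
R: start 339 <= 687? ✓; start 339 > 298? ✓ → yes.
S: start 732 <= 687? ✗; start 732 > 298? ✓ → no.
W: start 124 <= 687? ✓; start 124 > 298? ✗ → no.
Z: start 356 <= 687? ✓; start 356 > 298? ✓ → yes.
Result: Q, R, Z.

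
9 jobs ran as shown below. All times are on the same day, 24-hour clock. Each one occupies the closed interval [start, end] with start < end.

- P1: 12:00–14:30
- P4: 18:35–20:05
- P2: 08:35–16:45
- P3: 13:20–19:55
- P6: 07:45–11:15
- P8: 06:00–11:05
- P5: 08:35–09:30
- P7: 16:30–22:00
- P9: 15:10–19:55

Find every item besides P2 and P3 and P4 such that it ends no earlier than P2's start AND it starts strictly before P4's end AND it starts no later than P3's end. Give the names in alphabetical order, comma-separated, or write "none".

P1, P5, P6, P7, P8, P9

Conditions: its end is no earlier than P2's start (X.end >= 08:35) AND its start is strictly before P4's end (X.start < 20:05) AND its start is no later than P3's end (X.start <= 19:55).
P1: end 14:30 >= 08:35? ✓; start 12:00 < 20:05? ✓; start 12:00 <= 19:55? ✓ → yes.
P5: end 09:30 >= 08:35? ✓; start 08:35 < 20:05? ✓; start 08:35 <= 19:55? ✓ → yes.
P6: end 11:15 >= 08:35? ✓; start 07:45 < 20:05? ✓; start 07:45 <= 19:55? ✓ → yes.
P7: end 22:00 >= 08:35? ✓; start 16:30 < 20:05? ✓; start 16:30 <= 19:55? ✓ → yes.
P8: end 11:05 >= 08:35? ✓; start 06:00 < 20:05? ✓; start 06:00 <= 19:55? ✓ → yes.
P9: end 19:55 >= 08:35? ✓; start 15:10 < 20:05? ✓; start 15:10 <= 19:55? ✓ → yes.
Result: P1, P5, P6, P7, P8, P9.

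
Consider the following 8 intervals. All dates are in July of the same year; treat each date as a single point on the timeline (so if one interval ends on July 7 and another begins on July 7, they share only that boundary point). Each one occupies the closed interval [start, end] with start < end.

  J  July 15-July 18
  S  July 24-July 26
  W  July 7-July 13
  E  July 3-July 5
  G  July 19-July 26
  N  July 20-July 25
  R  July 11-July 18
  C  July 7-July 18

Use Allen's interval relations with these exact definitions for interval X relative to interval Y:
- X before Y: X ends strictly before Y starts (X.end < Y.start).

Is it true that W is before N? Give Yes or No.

W = [July 7, July 13], N = [July 20, July 25].
Actual relation of W to N: before.
Asked whether 'before' holds → Yes.

Yes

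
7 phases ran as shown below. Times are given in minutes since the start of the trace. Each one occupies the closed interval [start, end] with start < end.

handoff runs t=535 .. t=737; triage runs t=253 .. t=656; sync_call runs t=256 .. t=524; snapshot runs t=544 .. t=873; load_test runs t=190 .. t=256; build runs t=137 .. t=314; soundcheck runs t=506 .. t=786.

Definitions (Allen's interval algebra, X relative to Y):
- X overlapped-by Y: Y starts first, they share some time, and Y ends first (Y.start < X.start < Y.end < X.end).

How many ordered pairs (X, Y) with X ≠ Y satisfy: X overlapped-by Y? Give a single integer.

Checking all 42 ordered pairs for relation 'overlapped-by'; matching pairs in alphabetical order:
(handoff, triage): handoff overlapped-by triage ✓
(snapshot, handoff): snapshot overlapped-by handoff ✓
(snapshot, soundcheck): snapshot overlapped-by soundcheck ✓
(snapshot, triage): snapshot overlapped-by triage ✓
(soundcheck, sync_call): soundcheck overlapped-by sync_call ✓
(soundcheck, triage): soundcheck overlapped-by triage ✓
(sync_call, build): sync_call overlapped-by build ✓
(triage, build): triage overlapped-by build ✓
(triage, load_test): triage overlapped-by load_test ✓
Count: 9.

9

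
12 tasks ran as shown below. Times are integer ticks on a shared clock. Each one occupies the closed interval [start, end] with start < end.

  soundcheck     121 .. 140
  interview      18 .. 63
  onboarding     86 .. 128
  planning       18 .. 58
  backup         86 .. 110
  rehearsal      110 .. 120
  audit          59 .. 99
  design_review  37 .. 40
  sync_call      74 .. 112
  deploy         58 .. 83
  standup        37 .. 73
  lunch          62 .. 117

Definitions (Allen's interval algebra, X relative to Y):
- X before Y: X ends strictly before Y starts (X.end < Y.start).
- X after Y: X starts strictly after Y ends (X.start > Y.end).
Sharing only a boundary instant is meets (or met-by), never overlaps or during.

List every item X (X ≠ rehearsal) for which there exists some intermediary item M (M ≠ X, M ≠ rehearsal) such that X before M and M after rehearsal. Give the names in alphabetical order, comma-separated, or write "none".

audit, backup, deploy, design_review, interview, lunch, planning, standup, sync_call

Target rehearsal = [110, 120].
Intermediaries M with M after rehearsal: soundcheck.
Via soundcheck — items with X before soundcheck: audit, backup, deploy, design_review, interview, lunch, planning, standup, sync_call.
Union: audit, backup, deploy, design_review, interview, lunch, planning, standup, sync_call.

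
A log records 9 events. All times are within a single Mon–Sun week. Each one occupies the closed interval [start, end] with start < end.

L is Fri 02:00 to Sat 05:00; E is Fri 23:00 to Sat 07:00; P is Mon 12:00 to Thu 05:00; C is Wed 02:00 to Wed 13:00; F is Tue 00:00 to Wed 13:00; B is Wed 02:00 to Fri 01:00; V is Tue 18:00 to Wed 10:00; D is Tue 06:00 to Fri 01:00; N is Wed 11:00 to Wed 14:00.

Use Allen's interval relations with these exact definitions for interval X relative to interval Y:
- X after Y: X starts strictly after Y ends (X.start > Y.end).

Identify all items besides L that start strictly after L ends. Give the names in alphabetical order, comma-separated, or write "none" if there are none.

none

Target L = [Fri 02:00, Sat 05:00].
B [Wed 02:00, Fri 01:00] → before → no.
C [Wed 02:00, Wed 13:00] → before → no.
D [Tue 06:00, Fri 01:00] → before → no.
E [Fri 23:00, Sat 07:00] → overlapped-by → no.
F [Tue 00:00, Wed 13:00] → before → no.
N [Wed 11:00, Wed 14:00] → before → no.
P [Mon 12:00, Thu 05:00] → before → no.
V [Tue 18:00, Wed 10:00] → before → no.
Result: none.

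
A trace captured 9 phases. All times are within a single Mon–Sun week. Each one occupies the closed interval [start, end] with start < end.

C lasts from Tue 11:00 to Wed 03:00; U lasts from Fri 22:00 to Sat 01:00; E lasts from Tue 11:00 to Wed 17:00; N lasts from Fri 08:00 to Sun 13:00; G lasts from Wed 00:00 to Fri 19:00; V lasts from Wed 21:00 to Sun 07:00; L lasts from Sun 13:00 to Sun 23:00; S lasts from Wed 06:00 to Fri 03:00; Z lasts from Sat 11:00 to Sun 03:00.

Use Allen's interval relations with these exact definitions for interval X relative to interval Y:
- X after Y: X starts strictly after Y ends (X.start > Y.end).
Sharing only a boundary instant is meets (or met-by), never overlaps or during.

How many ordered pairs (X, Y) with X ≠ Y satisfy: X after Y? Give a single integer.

22

Checking all 72 ordered pairs for relation 'after'; matching pairs in alphabetical order:
(L, C): L after C ✓
(L, E): L after E ✓
(L, G): L after G ✓
(L, S): L after S ✓
(L, U): L after U ✓
(L, V): L after V ✓
(L, Z): L after Z ✓
(N, C): N after C ✓
(N, E): N after E ✓
(N, S): N after S ✓
(S, C): S after C ✓
(U, C): U after C ✓
(U, E): U after E ✓
(U, G): U after G ✓
(U, S): U after S ✓
(V, C): V after C ✓
(V, E): V after E ✓
(Z, C): Z after C ✓
(Z, E): Z after E ✓
(Z, G): Z after G ✓
(Z, S): Z after S ✓
(Z, U): Z after U ✓
Count: 22.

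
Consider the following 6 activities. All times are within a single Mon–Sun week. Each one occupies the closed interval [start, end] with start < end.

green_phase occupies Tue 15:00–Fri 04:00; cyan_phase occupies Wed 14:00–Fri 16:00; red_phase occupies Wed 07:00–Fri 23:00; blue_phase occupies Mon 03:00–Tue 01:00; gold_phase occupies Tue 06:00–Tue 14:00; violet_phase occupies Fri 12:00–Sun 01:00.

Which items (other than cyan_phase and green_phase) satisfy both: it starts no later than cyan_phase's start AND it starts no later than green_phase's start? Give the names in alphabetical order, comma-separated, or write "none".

blue_phase, gold_phase

Conditions: its start is no later than cyan_phase's start (X.start <= Wed 14:00) AND its start is no later than green_phase's start (X.start <= Tue 15:00).
blue_phase: start Mon 03:00 <= Wed 14:00? ✓; start Mon 03:00 <= Tue 15:00? ✓ → yes.
gold_phase: start Tue 06:00 <= Wed 14:00? ✓; start Tue 06:00 <= Tue 15:00? ✓ → yes.
red_phase: start Wed 07:00 <= Wed 14:00? ✓; start Wed 07:00 <= Tue 15:00? ✗ → no.
violet_phase: start Fri 12:00 <= Wed 14:00? ✗; start Fri 12:00 <= Tue 15:00? ✗ → no.
Result: blue_phase, gold_phase.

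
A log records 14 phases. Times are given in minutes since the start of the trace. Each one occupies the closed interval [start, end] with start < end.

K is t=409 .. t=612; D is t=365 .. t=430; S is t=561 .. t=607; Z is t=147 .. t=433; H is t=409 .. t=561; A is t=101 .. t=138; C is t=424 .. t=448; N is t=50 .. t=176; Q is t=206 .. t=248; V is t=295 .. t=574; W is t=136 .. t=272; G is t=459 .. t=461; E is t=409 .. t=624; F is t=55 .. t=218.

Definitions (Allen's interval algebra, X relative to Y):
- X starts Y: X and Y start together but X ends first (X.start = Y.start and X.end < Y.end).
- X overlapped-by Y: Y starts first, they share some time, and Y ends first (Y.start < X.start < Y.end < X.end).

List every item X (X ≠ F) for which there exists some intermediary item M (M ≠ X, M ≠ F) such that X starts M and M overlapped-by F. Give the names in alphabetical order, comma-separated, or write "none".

Target F = [t=55, t=218].
Intermediaries M with M overlapped-by F: Q, W, Z.
Via Q — items with X starts Q: none.
Via W — items with X starts W: none.
Via Z — items with X starts Z: none.
Union: none.

none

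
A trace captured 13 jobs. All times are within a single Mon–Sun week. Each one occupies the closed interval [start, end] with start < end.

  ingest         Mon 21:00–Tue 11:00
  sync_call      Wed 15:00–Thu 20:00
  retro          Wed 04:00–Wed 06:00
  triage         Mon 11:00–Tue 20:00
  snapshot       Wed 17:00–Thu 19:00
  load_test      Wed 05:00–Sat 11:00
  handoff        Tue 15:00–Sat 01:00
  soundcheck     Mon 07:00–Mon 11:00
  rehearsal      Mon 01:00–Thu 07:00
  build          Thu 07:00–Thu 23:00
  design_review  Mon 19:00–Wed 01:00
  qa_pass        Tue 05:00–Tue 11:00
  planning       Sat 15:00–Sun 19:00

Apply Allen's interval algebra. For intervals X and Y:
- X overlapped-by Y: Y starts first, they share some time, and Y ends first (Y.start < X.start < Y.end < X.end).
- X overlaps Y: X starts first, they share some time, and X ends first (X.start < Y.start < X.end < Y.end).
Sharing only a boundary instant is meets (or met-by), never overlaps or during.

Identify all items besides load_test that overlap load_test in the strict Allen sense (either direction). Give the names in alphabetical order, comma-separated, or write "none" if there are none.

Target load_test = [Wed 05:00, Sat 11:00].
build [Thu 07:00, Thu 23:00] → during → no.
design_review [Mon 19:00, Wed 01:00] → before → no.
handoff [Tue 15:00, Sat 01:00] → overlaps → yes.
ingest [Mon 21:00, Tue 11:00] → before → no.
planning [Sat 15:00, Sun 19:00] → after → no.
qa_pass [Tue 05:00, Tue 11:00] → before → no.
rehearsal [Mon 01:00, Thu 07:00] → overlaps → yes.
retro [Wed 04:00, Wed 06:00] → overlaps → yes.
snapshot [Wed 17:00, Thu 19:00] → during → no.
soundcheck [Mon 07:00, Mon 11:00] → before → no.
sync_call [Wed 15:00, Thu 20:00] → during → no.
triage [Mon 11:00, Tue 20:00] → before → no.
Result: handoff, rehearsal, retro.

handoff, rehearsal, retro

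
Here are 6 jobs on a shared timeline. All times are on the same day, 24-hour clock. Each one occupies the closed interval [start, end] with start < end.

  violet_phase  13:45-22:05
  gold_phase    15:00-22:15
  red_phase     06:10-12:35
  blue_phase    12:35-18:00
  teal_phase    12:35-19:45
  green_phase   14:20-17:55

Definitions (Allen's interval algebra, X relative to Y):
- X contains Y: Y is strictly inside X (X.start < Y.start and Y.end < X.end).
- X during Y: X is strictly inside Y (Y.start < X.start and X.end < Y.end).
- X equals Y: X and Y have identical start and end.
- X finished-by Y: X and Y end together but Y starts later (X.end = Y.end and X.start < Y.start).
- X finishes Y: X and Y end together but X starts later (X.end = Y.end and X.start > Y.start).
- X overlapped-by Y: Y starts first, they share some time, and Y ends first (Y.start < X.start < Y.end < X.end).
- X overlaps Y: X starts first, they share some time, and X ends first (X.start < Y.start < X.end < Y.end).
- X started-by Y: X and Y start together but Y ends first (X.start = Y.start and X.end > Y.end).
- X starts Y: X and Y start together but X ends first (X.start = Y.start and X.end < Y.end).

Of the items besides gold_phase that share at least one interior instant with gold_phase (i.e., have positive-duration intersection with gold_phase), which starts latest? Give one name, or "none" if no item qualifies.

Target gold_phase = [15:00, 22:15].
blue_phase [12:35, 18:00] → overlaps → candidate.
green_phase [14:20, 17:55] → overlaps → candidate.
red_phase [06:10, 12:35] → before → excluded.
teal_phase [12:35, 19:45] → overlaps → candidate.
violet_phase [13:45, 22:05] → overlaps → candidate.
Among candidates, latest start is 14:20 → green_phase.

green_phase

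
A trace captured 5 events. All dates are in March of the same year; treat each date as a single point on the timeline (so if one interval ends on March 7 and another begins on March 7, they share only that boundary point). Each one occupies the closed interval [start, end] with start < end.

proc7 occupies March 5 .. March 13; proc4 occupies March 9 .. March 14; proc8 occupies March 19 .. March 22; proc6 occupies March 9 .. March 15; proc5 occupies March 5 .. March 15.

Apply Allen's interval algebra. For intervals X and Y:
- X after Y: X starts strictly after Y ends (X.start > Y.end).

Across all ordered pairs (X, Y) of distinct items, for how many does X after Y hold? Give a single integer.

Checking all 20 ordered pairs for relation 'after'; matching pairs in alphabetical order:
(proc8, proc4): proc8 after proc4 ✓
(proc8, proc5): proc8 after proc5 ✓
(proc8, proc6): proc8 after proc6 ✓
(proc8, proc7): proc8 after proc7 ✓
Count: 4.

4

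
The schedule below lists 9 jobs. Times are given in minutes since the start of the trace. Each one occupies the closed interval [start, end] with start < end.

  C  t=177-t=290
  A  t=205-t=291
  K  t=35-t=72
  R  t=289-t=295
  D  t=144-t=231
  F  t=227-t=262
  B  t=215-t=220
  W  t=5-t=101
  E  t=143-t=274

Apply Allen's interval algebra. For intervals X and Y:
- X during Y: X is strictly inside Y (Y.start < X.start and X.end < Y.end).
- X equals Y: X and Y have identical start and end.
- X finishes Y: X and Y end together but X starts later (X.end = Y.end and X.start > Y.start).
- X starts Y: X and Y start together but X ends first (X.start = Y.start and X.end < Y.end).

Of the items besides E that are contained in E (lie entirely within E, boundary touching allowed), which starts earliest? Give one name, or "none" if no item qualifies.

D

Target E = [t=143, t=274].
A [t=205, t=291] → overlapped-by → excluded.
B [t=215, t=220] → during → candidate.
C [t=177, t=290] → overlapped-by → excluded.
D [t=144, t=231] → during → candidate.
F [t=227, t=262] → during → candidate.
K [t=35, t=72] → before → excluded.
R [t=289, t=295] → after → excluded.
W [t=5, t=101] → before → excluded.
Among candidates, earliest start is t=144 → D.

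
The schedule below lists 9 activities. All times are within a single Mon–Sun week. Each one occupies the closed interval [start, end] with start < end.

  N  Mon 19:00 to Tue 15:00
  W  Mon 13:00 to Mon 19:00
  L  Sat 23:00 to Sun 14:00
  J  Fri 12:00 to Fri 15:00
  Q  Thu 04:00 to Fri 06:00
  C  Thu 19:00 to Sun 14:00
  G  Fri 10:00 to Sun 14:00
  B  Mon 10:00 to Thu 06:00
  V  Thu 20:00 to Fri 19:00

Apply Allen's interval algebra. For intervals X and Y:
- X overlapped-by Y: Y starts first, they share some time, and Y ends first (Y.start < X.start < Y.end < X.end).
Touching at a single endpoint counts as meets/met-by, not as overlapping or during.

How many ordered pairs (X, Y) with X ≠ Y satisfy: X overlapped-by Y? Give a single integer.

Checking all 72 ordered pairs for relation 'overlapped-by'; matching pairs in alphabetical order:
(C, Q): C overlapped-by Q ✓
(G, V): G overlapped-by V ✓
(Q, B): Q overlapped-by B ✓
(V, Q): V overlapped-by Q ✓
Count: 4.

4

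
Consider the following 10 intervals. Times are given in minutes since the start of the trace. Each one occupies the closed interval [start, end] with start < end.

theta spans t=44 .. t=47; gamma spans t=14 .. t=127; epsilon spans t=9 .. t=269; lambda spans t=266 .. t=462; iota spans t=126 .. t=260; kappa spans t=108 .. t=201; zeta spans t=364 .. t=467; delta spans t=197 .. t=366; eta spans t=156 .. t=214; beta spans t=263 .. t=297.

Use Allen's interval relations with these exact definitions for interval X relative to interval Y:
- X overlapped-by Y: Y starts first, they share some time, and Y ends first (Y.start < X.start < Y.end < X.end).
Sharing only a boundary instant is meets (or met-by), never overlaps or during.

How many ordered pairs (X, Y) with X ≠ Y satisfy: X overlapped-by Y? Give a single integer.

Checking all 90 ordered pairs for relation 'overlapped-by'; matching pairs in alphabetical order:
(beta, epsilon): beta overlapped-by epsilon ✓
(delta, epsilon): delta overlapped-by epsilon ✓
(delta, eta): delta overlapped-by eta ✓
(delta, iota): delta overlapped-by iota ✓
(delta, kappa): delta overlapped-by kappa ✓
(eta, kappa): eta overlapped-by kappa ✓
(iota, gamma): iota overlapped-by gamma ✓
(iota, kappa): iota overlapped-by kappa ✓
(kappa, gamma): kappa overlapped-by gamma ✓
(lambda, beta): lambda overlapped-by beta ✓
(lambda, delta): lambda overlapped-by delta ✓
(lambda, epsilon): lambda overlapped-by epsilon ✓
(zeta, delta): zeta overlapped-by delta ✓
(zeta, lambda): zeta overlapped-by lambda ✓
Count: 14.

14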